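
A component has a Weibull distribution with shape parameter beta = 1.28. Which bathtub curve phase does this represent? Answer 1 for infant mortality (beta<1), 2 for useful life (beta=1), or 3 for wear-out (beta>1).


beta = 1.28
Compare beta to 1:
beta < 1 => infant mortality (phase 1)
beta = 1 => useful life (phase 2)
beta > 1 => wear-out (phase 3)
Since beta = 1.28, this is wear-out (increasing failure rate)
Phase = 3

3


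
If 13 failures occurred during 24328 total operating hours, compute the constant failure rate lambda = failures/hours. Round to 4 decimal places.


failures = 13
total_hours = 24328
lambda = 13 / 24328
lambda = 0.0005

0.0005


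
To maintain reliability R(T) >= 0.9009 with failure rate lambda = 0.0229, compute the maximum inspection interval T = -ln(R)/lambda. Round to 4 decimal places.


R_target = 0.9009
lambda = 0.0229
-ln(0.9009) = 0.1044
T = 0.1044 / 0.0229
T = 4.5572

4.5572


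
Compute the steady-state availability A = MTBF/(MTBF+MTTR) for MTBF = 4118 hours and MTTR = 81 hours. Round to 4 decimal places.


MTBF = 4118
MTTR = 81
MTBF + MTTR = 4199
A = 4118 / 4199
A = 0.9807

0.9807


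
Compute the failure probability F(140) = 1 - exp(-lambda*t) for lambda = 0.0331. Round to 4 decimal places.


lambda = 0.0331, t = 140
lambda * t = 4.634
exp(-4.634) = 0.0097
F(t) = 1 - 0.0097
F(t) = 0.9903

0.9903


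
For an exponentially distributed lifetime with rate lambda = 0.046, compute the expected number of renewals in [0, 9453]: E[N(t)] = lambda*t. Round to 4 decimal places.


lambda = 0.046
t = 9453
E[N(t)] = lambda * t
E[N(t)] = 0.046 * 9453
E[N(t)] = 434.838

434.838


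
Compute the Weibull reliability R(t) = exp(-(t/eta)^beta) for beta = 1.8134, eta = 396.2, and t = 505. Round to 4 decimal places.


beta = 1.8134, eta = 396.2, t = 505
t/eta = 505 / 396.2 = 1.2746
(t/eta)^beta = 1.2746^1.8134 = 1.5527
R(t) = exp(-1.5527)
R(t) = 0.2117

0.2117


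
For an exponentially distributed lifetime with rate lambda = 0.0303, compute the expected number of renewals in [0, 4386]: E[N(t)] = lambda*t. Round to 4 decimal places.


lambda = 0.0303
t = 4386
E[N(t)] = lambda * t
E[N(t)] = 0.0303 * 4386
E[N(t)] = 132.8958

132.8958


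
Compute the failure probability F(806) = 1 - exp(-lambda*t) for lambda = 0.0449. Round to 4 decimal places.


lambda = 0.0449, t = 806
lambda * t = 36.1894
exp(-36.1894) = 0.0
F(t) = 1 - 0.0
F(t) = 1.0

1.0


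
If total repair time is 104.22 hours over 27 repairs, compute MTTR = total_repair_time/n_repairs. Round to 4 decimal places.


total_repair_time = 104.22
n_repairs = 27
MTTR = 104.22 / 27
MTTR = 3.86

3.86


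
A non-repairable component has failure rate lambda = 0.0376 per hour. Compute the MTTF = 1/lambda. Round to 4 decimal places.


lambda = 0.0376
MTTF = 1 / 0.0376
MTTF = 26.5957

26.5957


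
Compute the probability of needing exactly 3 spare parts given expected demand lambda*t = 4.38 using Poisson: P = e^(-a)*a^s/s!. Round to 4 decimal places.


a = 4.38, s = 3
e^(-a) = e^(-4.38) = 0.0125
a^s = 4.38^3 = 84.0277
s! = 6
P = 0.0125 * 84.0277 / 6
P = 0.1754

0.1754


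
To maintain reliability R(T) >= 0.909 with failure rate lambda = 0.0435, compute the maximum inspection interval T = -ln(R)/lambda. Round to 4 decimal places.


R_target = 0.909
lambda = 0.0435
-ln(0.909) = 0.0954
T = 0.0954 / 0.0435
T = 2.1933

2.1933


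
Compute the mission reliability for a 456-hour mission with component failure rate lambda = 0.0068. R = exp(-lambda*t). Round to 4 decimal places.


lambda = 0.0068
mission_time = 456
lambda * t = 0.0068 * 456 = 3.1008
R = exp(-3.1008)
R = 0.045

0.045


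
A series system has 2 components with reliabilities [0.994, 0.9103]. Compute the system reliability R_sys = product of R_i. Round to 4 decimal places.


Components: [0.994, 0.9103]
After component 1 (R=0.994): product = 0.994
After component 2 (R=0.9103): product = 0.9048
R_sys = 0.9048

0.9048


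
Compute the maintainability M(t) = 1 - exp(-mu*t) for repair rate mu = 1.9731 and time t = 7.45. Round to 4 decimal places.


mu = 1.9731, t = 7.45
mu * t = 1.9731 * 7.45 = 14.6996
exp(-14.6996) = 0.0
M(t) = 1 - 0.0
M(t) = 1.0

1.0


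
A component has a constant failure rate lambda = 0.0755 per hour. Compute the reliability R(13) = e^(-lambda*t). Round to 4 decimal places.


lambda = 0.0755
t = 13
lambda * t = 0.9815
R(t) = e^(-0.9815)
R(t) = 0.3747

0.3747


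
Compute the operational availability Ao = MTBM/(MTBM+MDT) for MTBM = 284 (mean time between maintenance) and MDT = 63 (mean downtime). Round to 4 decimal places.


MTBM = 284
MDT = 63
MTBM + MDT = 347
Ao = 284 / 347
Ao = 0.8184

0.8184


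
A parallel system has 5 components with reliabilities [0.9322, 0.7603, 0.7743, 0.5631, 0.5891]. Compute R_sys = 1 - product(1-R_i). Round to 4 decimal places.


Components: [0.9322, 0.7603, 0.7743, 0.5631, 0.5891]
(1 - 0.9322) = 0.0678, running product = 0.0678
(1 - 0.7603) = 0.2397, running product = 0.0163
(1 - 0.7743) = 0.2257, running product = 0.0037
(1 - 0.5631) = 0.4369, running product = 0.0016
(1 - 0.5891) = 0.4109, running product = 0.0007
Product of (1-R_i) = 0.0007
R_sys = 1 - 0.0007 = 0.9993

0.9993


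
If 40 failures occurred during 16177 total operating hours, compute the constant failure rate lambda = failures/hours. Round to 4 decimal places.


failures = 40
total_hours = 16177
lambda = 40 / 16177
lambda = 0.0025

0.0025


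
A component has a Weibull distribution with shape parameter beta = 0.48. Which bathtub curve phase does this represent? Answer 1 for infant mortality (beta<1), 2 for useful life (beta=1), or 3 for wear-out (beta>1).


beta = 0.48
Compare beta to 1:
beta < 1 => infant mortality (phase 1)
beta = 1 => useful life (phase 2)
beta > 1 => wear-out (phase 3)
Since beta = 0.48, this is infant mortality (decreasing failure rate)
Phase = 1

1


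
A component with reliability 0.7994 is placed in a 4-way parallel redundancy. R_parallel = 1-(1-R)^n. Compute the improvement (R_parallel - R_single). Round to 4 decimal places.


R_single = 0.7994, n = 4
1 - R_single = 0.2006
(1 - R_single)^n = 0.2006^4 = 0.0016
R_parallel = 1 - 0.0016 = 0.9984
Improvement = 0.9984 - 0.7994
Improvement = 0.199

0.199


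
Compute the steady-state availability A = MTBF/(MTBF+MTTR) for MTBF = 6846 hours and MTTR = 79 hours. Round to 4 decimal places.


MTBF = 6846
MTTR = 79
MTBF + MTTR = 6925
A = 6846 / 6925
A = 0.9886

0.9886


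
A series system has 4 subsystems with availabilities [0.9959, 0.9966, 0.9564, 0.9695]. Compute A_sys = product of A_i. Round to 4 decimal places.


Subsystems: [0.9959, 0.9966, 0.9564, 0.9695]
After subsystem 1 (A=0.9959): product = 0.9959
After subsystem 2 (A=0.9966): product = 0.9925
After subsystem 3 (A=0.9564): product = 0.9492
After subsystem 4 (A=0.9695): product = 0.9203
A_sys = 0.9203

0.9203


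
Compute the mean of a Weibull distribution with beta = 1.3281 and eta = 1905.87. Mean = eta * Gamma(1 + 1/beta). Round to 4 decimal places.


beta = 1.3281, eta = 1905.87
1/beta = 0.753
1 + 1/beta = 1.753
Gamma(1.753) = 0.9197
Mean = 1905.87 * 0.9197
Mean = 1752.9011

1752.9011


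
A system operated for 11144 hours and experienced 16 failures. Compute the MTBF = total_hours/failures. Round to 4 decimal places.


total_hours = 11144
failures = 16
MTBF = 11144 / 16
MTBF = 696.5

696.5


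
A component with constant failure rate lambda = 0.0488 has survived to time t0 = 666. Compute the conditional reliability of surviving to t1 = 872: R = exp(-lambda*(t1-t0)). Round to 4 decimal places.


lambda = 0.0488
t0 = 666, t1 = 872
t1 - t0 = 206
lambda * (t1-t0) = 0.0488 * 206 = 10.0528
R = exp(-10.0528)
R = 0.0

0.0


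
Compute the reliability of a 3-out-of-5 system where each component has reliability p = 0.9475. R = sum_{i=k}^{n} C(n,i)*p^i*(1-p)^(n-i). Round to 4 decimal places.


k = 3, n = 5, p = 0.9475
i=3: C(5,3)=10 * 0.9475^3 * 0.0525^2 = 0.0234
i=4: C(5,4)=5 * 0.9475^4 * 0.0525^1 = 0.2116
i=5: C(5,5)=1 * 0.9475^5 * 0.0525^0 = 0.7637
R = sum of terms = 0.9987

0.9987


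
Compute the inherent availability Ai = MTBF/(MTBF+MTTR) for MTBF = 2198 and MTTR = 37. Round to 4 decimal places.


MTBF = 2198
MTTR = 37
MTBF + MTTR = 2235
Ai = 2198 / 2235
Ai = 0.9834

0.9834


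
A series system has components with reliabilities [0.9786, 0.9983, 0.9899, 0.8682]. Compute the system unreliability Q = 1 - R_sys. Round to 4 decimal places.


Components: [0.9786, 0.9983, 0.9899, 0.8682]
After component 1: product = 0.9786
After component 2: product = 0.9769
After component 3: product = 0.9671
After component 4: product = 0.8396
R_sys = 0.8396
Q = 1 - 0.8396 = 0.1604

0.1604


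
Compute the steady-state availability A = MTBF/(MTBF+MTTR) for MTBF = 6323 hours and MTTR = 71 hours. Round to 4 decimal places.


MTBF = 6323
MTTR = 71
MTBF + MTTR = 6394
A = 6323 / 6394
A = 0.9889

0.9889


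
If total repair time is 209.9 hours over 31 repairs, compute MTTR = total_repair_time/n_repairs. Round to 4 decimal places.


total_repair_time = 209.9
n_repairs = 31
MTTR = 209.9 / 31
MTTR = 6.771

6.771


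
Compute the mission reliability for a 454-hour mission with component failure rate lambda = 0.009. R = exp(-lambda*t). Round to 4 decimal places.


lambda = 0.009
mission_time = 454
lambda * t = 0.009 * 454 = 4.086
R = exp(-4.086)
R = 0.0168

0.0168


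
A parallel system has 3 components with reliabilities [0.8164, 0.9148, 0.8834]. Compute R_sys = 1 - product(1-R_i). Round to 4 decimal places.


Components: [0.8164, 0.9148, 0.8834]
(1 - 0.8164) = 0.1836, running product = 0.1836
(1 - 0.9148) = 0.0852, running product = 0.0156
(1 - 0.8834) = 0.1166, running product = 0.0018
Product of (1-R_i) = 0.0018
R_sys = 1 - 0.0018 = 0.9982

0.9982


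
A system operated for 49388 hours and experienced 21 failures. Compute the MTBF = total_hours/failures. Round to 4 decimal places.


total_hours = 49388
failures = 21
MTBF = 49388 / 21
MTBF = 2351.8095

2351.8095


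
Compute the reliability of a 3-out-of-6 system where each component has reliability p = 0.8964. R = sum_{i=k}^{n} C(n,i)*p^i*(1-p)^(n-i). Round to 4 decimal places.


k = 3, n = 6, p = 0.8964
i=3: C(6,3)=20 * 0.8964^3 * 0.1036^3 = 0.016
i=4: C(6,4)=15 * 0.8964^4 * 0.1036^2 = 0.1039
i=5: C(6,5)=6 * 0.8964^5 * 0.1036^1 = 0.3598
i=6: C(6,6)=1 * 0.8964^6 * 0.1036^0 = 0.5188
R = sum of terms = 0.9985

0.9985


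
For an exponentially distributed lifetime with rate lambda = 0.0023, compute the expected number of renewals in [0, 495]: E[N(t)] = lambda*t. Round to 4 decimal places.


lambda = 0.0023
t = 495
E[N(t)] = lambda * t
E[N(t)] = 0.0023 * 495
E[N(t)] = 1.1385

1.1385


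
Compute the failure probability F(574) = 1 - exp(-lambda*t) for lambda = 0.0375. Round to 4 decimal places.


lambda = 0.0375, t = 574
lambda * t = 21.525
exp(-21.525) = 0.0
F(t) = 1 - 0.0
F(t) = 1.0

1.0


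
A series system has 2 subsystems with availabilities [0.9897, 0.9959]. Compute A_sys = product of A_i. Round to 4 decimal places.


Subsystems: [0.9897, 0.9959]
After subsystem 1 (A=0.9897): product = 0.9897
After subsystem 2 (A=0.9959): product = 0.9856
A_sys = 0.9856

0.9856


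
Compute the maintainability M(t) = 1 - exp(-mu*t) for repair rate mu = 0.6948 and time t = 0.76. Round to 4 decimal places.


mu = 0.6948, t = 0.76
mu * t = 0.6948 * 0.76 = 0.528
exp(-0.528) = 0.5898
M(t) = 1 - 0.5898
M(t) = 0.4102

0.4102


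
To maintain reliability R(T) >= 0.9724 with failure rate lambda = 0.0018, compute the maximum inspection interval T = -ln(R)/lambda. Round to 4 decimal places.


R_target = 0.9724
lambda = 0.0018
-ln(0.9724) = 0.028
T = 0.028 / 0.0018
T = 15.5489

15.5489


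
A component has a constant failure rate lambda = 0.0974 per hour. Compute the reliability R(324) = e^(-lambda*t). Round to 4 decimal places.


lambda = 0.0974
t = 324
lambda * t = 31.5576
R(t) = e^(-31.5576)
R(t) = 0.0

0.0


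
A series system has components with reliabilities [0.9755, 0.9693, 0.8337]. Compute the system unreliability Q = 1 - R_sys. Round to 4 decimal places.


Components: [0.9755, 0.9693, 0.8337]
After component 1: product = 0.9755
After component 2: product = 0.9456
After component 3: product = 0.7883
R_sys = 0.7883
Q = 1 - 0.7883 = 0.2117

0.2117


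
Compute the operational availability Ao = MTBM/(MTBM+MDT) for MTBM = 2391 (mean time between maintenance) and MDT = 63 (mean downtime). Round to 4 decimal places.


MTBM = 2391
MDT = 63
MTBM + MDT = 2454
Ao = 2391 / 2454
Ao = 0.9743

0.9743


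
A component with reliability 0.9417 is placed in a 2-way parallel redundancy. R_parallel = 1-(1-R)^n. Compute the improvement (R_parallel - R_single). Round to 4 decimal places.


R_single = 0.9417, n = 2
1 - R_single = 0.0583
(1 - R_single)^n = 0.0583^2 = 0.0034
R_parallel = 1 - 0.0034 = 0.9966
Improvement = 0.9966 - 0.9417
Improvement = 0.0549

0.0549


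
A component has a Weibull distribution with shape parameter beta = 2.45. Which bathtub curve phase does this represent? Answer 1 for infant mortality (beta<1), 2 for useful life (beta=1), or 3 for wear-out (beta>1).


beta = 2.45
Compare beta to 1:
beta < 1 => infant mortality (phase 1)
beta = 1 => useful life (phase 2)
beta > 1 => wear-out (phase 3)
Since beta = 2.45, this is wear-out (increasing failure rate)
Phase = 3

3


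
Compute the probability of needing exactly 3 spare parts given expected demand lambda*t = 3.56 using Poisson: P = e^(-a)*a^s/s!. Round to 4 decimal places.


a = 3.56, s = 3
e^(-a) = e^(-3.56) = 0.0284
a^s = 3.56^3 = 45.118
s! = 6
P = 0.0284 * 45.118 / 6
P = 0.2139

0.2139


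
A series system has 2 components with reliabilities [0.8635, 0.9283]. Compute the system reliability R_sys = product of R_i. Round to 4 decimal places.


Components: [0.8635, 0.9283]
After component 1 (R=0.8635): product = 0.8635
After component 2 (R=0.9283): product = 0.8016
R_sys = 0.8016

0.8016


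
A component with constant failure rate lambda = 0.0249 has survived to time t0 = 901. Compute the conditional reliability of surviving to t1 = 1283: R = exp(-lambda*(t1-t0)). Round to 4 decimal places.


lambda = 0.0249
t0 = 901, t1 = 1283
t1 - t0 = 382
lambda * (t1-t0) = 0.0249 * 382 = 9.5118
R = exp(-9.5118)
R = 0.0001

0.0001


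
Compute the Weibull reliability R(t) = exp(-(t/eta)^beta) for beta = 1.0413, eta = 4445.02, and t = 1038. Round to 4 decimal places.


beta = 1.0413, eta = 4445.02, t = 1038
t/eta = 1038 / 4445.02 = 0.2335
(t/eta)^beta = 0.2335^1.0413 = 0.2199
R(t) = exp(-0.2199)
R(t) = 0.8026

0.8026


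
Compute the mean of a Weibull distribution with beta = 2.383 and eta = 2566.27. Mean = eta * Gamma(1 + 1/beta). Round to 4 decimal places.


beta = 2.383, eta = 2566.27
1/beta = 0.4196
1 + 1/beta = 1.4196
Gamma(1.4196) = 0.8864
Mean = 2566.27 * 0.8864
Mean = 2274.6621

2274.6621


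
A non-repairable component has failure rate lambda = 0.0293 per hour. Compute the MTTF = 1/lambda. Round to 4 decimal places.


lambda = 0.0293
MTTF = 1 / 0.0293
MTTF = 34.1297

34.1297


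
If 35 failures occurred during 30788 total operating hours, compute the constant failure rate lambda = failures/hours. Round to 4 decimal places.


failures = 35
total_hours = 30788
lambda = 35 / 30788
lambda = 0.0011

0.0011


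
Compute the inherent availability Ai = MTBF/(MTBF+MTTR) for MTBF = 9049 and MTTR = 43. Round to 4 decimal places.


MTBF = 9049
MTTR = 43
MTBF + MTTR = 9092
Ai = 9049 / 9092
Ai = 0.9953

0.9953


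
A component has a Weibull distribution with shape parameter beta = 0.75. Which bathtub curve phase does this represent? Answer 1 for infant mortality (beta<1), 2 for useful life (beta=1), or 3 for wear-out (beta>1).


beta = 0.75
Compare beta to 1:
beta < 1 => infant mortality (phase 1)
beta = 1 => useful life (phase 2)
beta > 1 => wear-out (phase 3)
Since beta = 0.75, this is infant mortality (decreasing failure rate)
Phase = 1

1


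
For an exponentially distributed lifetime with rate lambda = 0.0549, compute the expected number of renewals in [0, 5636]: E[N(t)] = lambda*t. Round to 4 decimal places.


lambda = 0.0549
t = 5636
E[N(t)] = lambda * t
E[N(t)] = 0.0549 * 5636
E[N(t)] = 309.4164

309.4164


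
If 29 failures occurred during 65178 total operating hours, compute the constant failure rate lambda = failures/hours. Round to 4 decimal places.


failures = 29
total_hours = 65178
lambda = 29 / 65178
lambda = 0.0004

0.0004


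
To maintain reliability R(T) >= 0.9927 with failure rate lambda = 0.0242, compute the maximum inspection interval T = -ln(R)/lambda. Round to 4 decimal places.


R_target = 0.9927
lambda = 0.0242
-ln(0.9927) = 0.0073
T = 0.0073 / 0.0242
T = 0.3028

0.3028


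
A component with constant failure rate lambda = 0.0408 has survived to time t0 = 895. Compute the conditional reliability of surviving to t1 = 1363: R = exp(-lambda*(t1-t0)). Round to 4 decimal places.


lambda = 0.0408
t0 = 895, t1 = 1363
t1 - t0 = 468
lambda * (t1-t0) = 0.0408 * 468 = 19.0944
R = exp(-19.0944)
R = 0.0

0.0


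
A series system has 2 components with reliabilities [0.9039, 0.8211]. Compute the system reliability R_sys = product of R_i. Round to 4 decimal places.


Components: [0.9039, 0.8211]
After component 1 (R=0.9039): product = 0.9039
After component 2 (R=0.8211): product = 0.7422
R_sys = 0.7422

0.7422


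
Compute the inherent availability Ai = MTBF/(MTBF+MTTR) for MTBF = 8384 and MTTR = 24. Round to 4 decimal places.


MTBF = 8384
MTTR = 24
MTBF + MTTR = 8408
Ai = 8384 / 8408
Ai = 0.9971

0.9971


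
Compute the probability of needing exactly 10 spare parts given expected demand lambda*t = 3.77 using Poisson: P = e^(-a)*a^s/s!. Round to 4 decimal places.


a = 3.77, s = 10
e^(-a) = e^(-3.77) = 0.0231
a^s = 3.77^10 = 579980.6469
s! = 3628800
P = 0.0231 * 579980.6469 / 3628800
P = 0.0037

0.0037


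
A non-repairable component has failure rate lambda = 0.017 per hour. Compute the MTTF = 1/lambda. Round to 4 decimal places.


lambda = 0.017
MTTF = 1 / 0.017
MTTF = 58.8235

58.8235


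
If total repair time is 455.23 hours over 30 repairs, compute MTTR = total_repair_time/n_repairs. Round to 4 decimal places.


total_repair_time = 455.23
n_repairs = 30
MTTR = 455.23 / 30
MTTR = 15.1743

15.1743


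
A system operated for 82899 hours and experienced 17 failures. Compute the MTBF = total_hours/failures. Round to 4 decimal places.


total_hours = 82899
failures = 17
MTBF = 82899 / 17
MTBF = 4876.4118

4876.4118


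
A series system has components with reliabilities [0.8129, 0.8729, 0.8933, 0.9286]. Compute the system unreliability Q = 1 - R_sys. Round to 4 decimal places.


Components: [0.8129, 0.8729, 0.8933, 0.9286]
After component 1: product = 0.8129
After component 2: product = 0.7096
After component 3: product = 0.6339
After component 4: product = 0.5886
R_sys = 0.5886
Q = 1 - 0.5886 = 0.4114

0.4114


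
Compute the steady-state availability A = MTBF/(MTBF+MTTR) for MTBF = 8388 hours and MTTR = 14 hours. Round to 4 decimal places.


MTBF = 8388
MTTR = 14
MTBF + MTTR = 8402
A = 8388 / 8402
A = 0.9983

0.9983


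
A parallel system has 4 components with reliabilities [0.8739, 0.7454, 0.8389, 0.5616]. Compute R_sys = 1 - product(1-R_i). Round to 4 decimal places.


Components: [0.8739, 0.7454, 0.8389, 0.5616]
(1 - 0.8739) = 0.1261, running product = 0.1261
(1 - 0.7454) = 0.2546, running product = 0.0321
(1 - 0.8389) = 0.1611, running product = 0.0052
(1 - 0.5616) = 0.4384, running product = 0.0023
Product of (1-R_i) = 0.0023
R_sys = 1 - 0.0023 = 0.9977

0.9977


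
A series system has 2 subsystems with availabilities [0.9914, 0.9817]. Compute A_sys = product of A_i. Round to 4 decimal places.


Subsystems: [0.9914, 0.9817]
After subsystem 1 (A=0.9914): product = 0.9914
After subsystem 2 (A=0.9817): product = 0.9733
A_sys = 0.9733

0.9733


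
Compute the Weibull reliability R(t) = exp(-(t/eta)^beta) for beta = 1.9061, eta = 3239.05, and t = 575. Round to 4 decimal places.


beta = 1.9061, eta = 3239.05, t = 575
t/eta = 575 / 3239.05 = 0.1775
(t/eta)^beta = 0.1775^1.9061 = 0.0371
R(t) = exp(-0.0371)
R(t) = 0.9636

0.9636


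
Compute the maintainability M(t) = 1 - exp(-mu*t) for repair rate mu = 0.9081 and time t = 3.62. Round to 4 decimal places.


mu = 0.9081, t = 3.62
mu * t = 0.9081 * 3.62 = 3.2873
exp(-3.2873) = 0.0374
M(t) = 1 - 0.0374
M(t) = 0.9626

0.9626


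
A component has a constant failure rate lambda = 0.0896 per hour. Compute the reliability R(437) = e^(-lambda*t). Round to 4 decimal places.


lambda = 0.0896
t = 437
lambda * t = 39.1552
R(t) = e^(-39.1552)
R(t) = 0.0

0.0


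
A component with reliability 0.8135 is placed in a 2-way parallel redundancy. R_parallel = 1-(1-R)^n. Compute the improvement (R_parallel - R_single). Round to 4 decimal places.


R_single = 0.8135, n = 2
1 - R_single = 0.1865
(1 - R_single)^n = 0.1865^2 = 0.0348
R_parallel = 1 - 0.0348 = 0.9652
Improvement = 0.9652 - 0.8135
Improvement = 0.1517

0.1517


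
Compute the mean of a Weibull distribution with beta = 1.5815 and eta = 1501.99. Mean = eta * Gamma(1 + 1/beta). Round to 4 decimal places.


beta = 1.5815, eta = 1501.99
1/beta = 0.6323
1 + 1/beta = 1.6323
Gamma(1.6323) = 0.8976
Mean = 1501.99 * 0.8976
Mean = 1348.1268

1348.1268


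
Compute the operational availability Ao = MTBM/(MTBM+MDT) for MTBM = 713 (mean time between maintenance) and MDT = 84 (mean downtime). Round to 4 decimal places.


MTBM = 713
MDT = 84
MTBM + MDT = 797
Ao = 713 / 797
Ao = 0.8946

0.8946


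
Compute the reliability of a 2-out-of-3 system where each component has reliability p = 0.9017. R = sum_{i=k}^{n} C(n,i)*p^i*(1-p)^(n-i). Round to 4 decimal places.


k = 2, n = 3, p = 0.9017
i=2: C(3,2)=3 * 0.9017^2 * 0.0983^1 = 0.2398
i=3: C(3,3)=1 * 0.9017^3 * 0.0983^0 = 0.7331
R = sum of terms = 0.9729

0.9729


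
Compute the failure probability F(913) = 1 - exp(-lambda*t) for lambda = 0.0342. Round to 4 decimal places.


lambda = 0.0342, t = 913
lambda * t = 31.2246
exp(-31.2246) = 0.0
F(t) = 1 - 0.0
F(t) = 1.0

1.0


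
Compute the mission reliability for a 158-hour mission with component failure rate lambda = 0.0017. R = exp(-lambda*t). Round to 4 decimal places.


lambda = 0.0017
mission_time = 158
lambda * t = 0.0017 * 158 = 0.2686
R = exp(-0.2686)
R = 0.7644

0.7644


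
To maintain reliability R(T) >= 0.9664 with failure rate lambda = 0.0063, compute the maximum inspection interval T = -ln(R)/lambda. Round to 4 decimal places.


R_target = 0.9664
lambda = 0.0063
-ln(0.9664) = 0.0342
T = 0.0342 / 0.0063
T = 5.425

5.425


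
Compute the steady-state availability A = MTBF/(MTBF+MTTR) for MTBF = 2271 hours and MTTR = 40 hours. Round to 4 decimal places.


MTBF = 2271
MTTR = 40
MTBF + MTTR = 2311
A = 2271 / 2311
A = 0.9827

0.9827


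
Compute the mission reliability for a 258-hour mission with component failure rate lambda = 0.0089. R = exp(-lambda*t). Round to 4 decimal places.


lambda = 0.0089
mission_time = 258
lambda * t = 0.0089 * 258 = 2.2962
R = exp(-2.2962)
R = 0.1006

0.1006


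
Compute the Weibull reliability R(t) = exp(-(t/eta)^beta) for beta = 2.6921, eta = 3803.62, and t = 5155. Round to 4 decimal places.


beta = 2.6921, eta = 3803.62, t = 5155
t/eta = 5155 / 3803.62 = 1.3553
(t/eta)^beta = 1.3553^2.6921 = 2.267
R(t) = exp(-2.267)
R(t) = 0.1036

0.1036


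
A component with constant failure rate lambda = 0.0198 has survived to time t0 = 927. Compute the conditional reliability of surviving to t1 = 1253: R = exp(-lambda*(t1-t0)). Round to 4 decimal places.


lambda = 0.0198
t0 = 927, t1 = 1253
t1 - t0 = 326
lambda * (t1-t0) = 0.0198 * 326 = 6.4548
R = exp(-6.4548)
R = 0.0016

0.0016


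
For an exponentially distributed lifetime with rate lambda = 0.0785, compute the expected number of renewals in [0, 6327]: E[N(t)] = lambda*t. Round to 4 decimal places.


lambda = 0.0785
t = 6327
E[N(t)] = lambda * t
E[N(t)] = 0.0785 * 6327
E[N(t)] = 496.6695

496.6695


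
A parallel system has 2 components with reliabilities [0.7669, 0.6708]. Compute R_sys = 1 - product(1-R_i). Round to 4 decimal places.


Components: [0.7669, 0.6708]
(1 - 0.7669) = 0.2331, running product = 0.2331
(1 - 0.6708) = 0.3292, running product = 0.0767
Product of (1-R_i) = 0.0767
R_sys = 1 - 0.0767 = 0.9233

0.9233


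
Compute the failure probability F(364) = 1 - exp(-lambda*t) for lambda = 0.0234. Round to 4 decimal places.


lambda = 0.0234, t = 364
lambda * t = 8.5176
exp(-8.5176) = 0.0002
F(t) = 1 - 0.0002
F(t) = 0.9998

0.9998


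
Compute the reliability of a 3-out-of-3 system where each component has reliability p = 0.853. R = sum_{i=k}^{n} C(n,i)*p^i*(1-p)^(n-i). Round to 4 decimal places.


k = 3, n = 3, p = 0.853
i=3: C(3,3)=1 * 0.853^3 * 0.147^0 = 0.6207
R = sum of terms = 0.6207

0.6207


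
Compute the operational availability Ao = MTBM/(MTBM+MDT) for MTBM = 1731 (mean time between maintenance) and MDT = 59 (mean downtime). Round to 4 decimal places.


MTBM = 1731
MDT = 59
MTBM + MDT = 1790
Ao = 1731 / 1790
Ao = 0.967

0.967


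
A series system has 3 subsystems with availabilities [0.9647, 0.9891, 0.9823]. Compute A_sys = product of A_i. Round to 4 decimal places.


Subsystems: [0.9647, 0.9891, 0.9823]
After subsystem 1 (A=0.9647): product = 0.9647
After subsystem 2 (A=0.9891): product = 0.9542
After subsystem 3 (A=0.9823): product = 0.9373
A_sys = 0.9373

0.9373


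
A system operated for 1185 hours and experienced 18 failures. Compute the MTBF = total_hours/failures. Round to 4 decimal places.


total_hours = 1185
failures = 18
MTBF = 1185 / 18
MTBF = 65.8333

65.8333


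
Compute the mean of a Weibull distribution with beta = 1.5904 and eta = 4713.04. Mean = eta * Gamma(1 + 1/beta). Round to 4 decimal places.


beta = 1.5904, eta = 4713.04
1/beta = 0.6288
1 + 1/beta = 1.6288
Gamma(1.6288) = 0.8971
Mean = 4713.04 * 0.8971
Mean = 4227.9644

4227.9644


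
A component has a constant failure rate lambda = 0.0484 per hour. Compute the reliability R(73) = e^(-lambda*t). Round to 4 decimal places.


lambda = 0.0484
t = 73
lambda * t = 3.5332
R(t) = e^(-3.5332)
R(t) = 0.0292

0.0292


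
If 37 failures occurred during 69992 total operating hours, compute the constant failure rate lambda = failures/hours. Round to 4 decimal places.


failures = 37
total_hours = 69992
lambda = 37 / 69992
lambda = 0.0005

0.0005


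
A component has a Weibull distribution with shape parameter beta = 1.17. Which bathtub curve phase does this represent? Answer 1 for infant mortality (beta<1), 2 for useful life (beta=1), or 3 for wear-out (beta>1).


beta = 1.17
Compare beta to 1:
beta < 1 => infant mortality (phase 1)
beta = 1 => useful life (phase 2)
beta > 1 => wear-out (phase 3)
Since beta = 1.17, this is wear-out (increasing failure rate)
Phase = 3

3


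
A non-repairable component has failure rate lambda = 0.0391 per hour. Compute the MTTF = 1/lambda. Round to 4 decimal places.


lambda = 0.0391
MTTF = 1 / 0.0391
MTTF = 25.5754

25.5754


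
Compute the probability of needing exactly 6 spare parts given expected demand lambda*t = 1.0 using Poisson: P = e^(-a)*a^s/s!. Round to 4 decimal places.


a = 1.0, s = 6
e^(-a) = e^(-1.0) = 0.3679
a^s = 1.0^6 = 1.0
s! = 720
P = 0.3679 * 1.0 / 720
P = 0.0005

0.0005


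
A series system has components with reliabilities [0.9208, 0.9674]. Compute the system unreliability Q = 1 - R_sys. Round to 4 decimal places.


Components: [0.9208, 0.9674]
After component 1: product = 0.9208
After component 2: product = 0.8908
R_sys = 0.8908
Q = 1 - 0.8908 = 0.1092

0.1092


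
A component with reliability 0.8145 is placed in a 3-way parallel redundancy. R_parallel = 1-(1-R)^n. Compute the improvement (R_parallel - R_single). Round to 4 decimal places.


R_single = 0.8145, n = 3
1 - R_single = 0.1855
(1 - R_single)^n = 0.1855^3 = 0.0064
R_parallel = 1 - 0.0064 = 0.9936
Improvement = 0.9936 - 0.8145
Improvement = 0.1791

0.1791


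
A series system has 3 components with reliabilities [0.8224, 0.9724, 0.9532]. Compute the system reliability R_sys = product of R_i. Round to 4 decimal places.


Components: [0.8224, 0.9724, 0.9532]
After component 1 (R=0.8224): product = 0.8224
After component 2 (R=0.9724): product = 0.7997
After component 3 (R=0.9532): product = 0.7623
R_sys = 0.7623

0.7623


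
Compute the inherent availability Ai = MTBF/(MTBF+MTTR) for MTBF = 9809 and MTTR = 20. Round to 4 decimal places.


MTBF = 9809
MTTR = 20
MTBF + MTTR = 9829
Ai = 9809 / 9829
Ai = 0.998

0.998


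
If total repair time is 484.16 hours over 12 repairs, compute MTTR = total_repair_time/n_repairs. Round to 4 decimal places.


total_repair_time = 484.16
n_repairs = 12
MTTR = 484.16 / 12
MTTR = 40.3467

40.3467


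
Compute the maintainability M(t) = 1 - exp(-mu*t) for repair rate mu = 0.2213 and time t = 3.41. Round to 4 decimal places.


mu = 0.2213, t = 3.41
mu * t = 0.2213 * 3.41 = 0.7546
exp(-0.7546) = 0.4702
M(t) = 1 - 0.4702
M(t) = 0.5298

0.5298


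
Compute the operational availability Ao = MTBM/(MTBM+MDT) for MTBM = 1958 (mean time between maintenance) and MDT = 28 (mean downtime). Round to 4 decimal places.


MTBM = 1958
MDT = 28
MTBM + MDT = 1986
Ao = 1958 / 1986
Ao = 0.9859

0.9859


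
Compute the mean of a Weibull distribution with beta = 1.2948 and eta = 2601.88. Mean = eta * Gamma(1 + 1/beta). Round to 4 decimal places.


beta = 1.2948, eta = 2601.88
1/beta = 0.7723
1 + 1/beta = 1.7723
Gamma(1.7723) = 0.9243
Mean = 2601.88 * 0.9243
Mean = 2404.9907

2404.9907


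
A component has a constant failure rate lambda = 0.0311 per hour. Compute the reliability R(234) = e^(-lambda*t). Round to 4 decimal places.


lambda = 0.0311
t = 234
lambda * t = 7.2774
R(t) = e^(-7.2774)
R(t) = 0.0007

0.0007


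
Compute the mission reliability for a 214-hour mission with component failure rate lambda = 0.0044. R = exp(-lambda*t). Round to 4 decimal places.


lambda = 0.0044
mission_time = 214
lambda * t = 0.0044 * 214 = 0.9416
R = exp(-0.9416)
R = 0.39

0.39


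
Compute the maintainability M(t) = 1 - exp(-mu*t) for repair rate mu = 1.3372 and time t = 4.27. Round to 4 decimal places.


mu = 1.3372, t = 4.27
mu * t = 1.3372 * 4.27 = 5.7098
exp(-5.7098) = 0.0033
M(t) = 1 - 0.0033
M(t) = 0.9967

0.9967


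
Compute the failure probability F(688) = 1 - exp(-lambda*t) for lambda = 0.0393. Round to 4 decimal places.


lambda = 0.0393, t = 688
lambda * t = 27.0384
exp(-27.0384) = 0.0
F(t) = 1 - 0.0
F(t) = 1.0

1.0


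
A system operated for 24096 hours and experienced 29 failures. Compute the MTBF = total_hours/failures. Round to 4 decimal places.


total_hours = 24096
failures = 29
MTBF = 24096 / 29
MTBF = 830.8966

830.8966


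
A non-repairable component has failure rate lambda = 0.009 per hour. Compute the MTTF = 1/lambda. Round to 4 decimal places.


lambda = 0.009
MTTF = 1 / 0.009
MTTF = 111.1111

111.1111


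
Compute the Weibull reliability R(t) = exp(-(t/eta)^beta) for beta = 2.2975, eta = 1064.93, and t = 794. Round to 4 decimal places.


beta = 2.2975, eta = 1064.93, t = 794
t/eta = 794 / 1064.93 = 0.7456
(t/eta)^beta = 0.7456^2.2975 = 0.5094
R(t) = exp(-0.5094)
R(t) = 0.6008

0.6008


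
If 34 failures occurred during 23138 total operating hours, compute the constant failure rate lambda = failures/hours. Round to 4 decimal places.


failures = 34
total_hours = 23138
lambda = 34 / 23138
lambda = 0.0015

0.0015


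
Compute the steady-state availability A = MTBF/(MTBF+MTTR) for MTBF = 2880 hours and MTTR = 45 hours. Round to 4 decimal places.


MTBF = 2880
MTTR = 45
MTBF + MTTR = 2925
A = 2880 / 2925
A = 0.9846

0.9846


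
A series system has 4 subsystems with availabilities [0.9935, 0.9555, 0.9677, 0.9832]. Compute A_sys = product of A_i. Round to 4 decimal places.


Subsystems: [0.9935, 0.9555, 0.9677, 0.9832]
After subsystem 1 (A=0.9935): product = 0.9935
After subsystem 2 (A=0.9555): product = 0.9493
After subsystem 3 (A=0.9677): product = 0.9186
After subsystem 4 (A=0.9832): product = 0.9032
A_sys = 0.9032

0.9032


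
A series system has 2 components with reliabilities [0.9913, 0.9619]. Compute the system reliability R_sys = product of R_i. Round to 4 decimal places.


Components: [0.9913, 0.9619]
After component 1 (R=0.9913): product = 0.9913
After component 2 (R=0.9619): product = 0.9535
R_sys = 0.9535

0.9535


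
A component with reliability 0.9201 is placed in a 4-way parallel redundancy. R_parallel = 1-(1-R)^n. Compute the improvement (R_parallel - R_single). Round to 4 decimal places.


R_single = 0.9201, n = 4
1 - R_single = 0.0799
(1 - R_single)^n = 0.0799^4 = 0.0
R_parallel = 1 - 0.0 = 1.0
Improvement = 1.0 - 0.9201
Improvement = 0.0799

0.0799


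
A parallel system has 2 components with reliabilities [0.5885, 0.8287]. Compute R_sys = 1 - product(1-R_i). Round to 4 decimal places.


Components: [0.5885, 0.8287]
(1 - 0.5885) = 0.4115, running product = 0.4115
(1 - 0.8287) = 0.1713, running product = 0.0705
Product of (1-R_i) = 0.0705
R_sys = 1 - 0.0705 = 0.9295

0.9295


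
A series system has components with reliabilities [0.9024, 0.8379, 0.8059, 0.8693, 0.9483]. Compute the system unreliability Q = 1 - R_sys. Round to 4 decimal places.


Components: [0.9024, 0.8379, 0.8059, 0.8693, 0.9483]
After component 1: product = 0.9024
After component 2: product = 0.7561
After component 3: product = 0.6094
After component 4: product = 0.5297
After component 5: product = 0.5023
R_sys = 0.5023
Q = 1 - 0.5023 = 0.4977

0.4977


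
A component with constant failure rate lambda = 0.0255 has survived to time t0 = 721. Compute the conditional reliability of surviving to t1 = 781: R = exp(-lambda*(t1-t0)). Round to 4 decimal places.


lambda = 0.0255
t0 = 721, t1 = 781
t1 - t0 = 60
lambda * (t1-t0) = 0.0255 * 60 = 1.53
R = exp(-1.53)
R = 0.2165

0.2165


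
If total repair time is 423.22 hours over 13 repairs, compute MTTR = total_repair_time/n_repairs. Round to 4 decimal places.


total_repair_time = 423.22
n_repairs = 13
MTTR = 423.22 / 13
MTTR = 32.5554

32.5554


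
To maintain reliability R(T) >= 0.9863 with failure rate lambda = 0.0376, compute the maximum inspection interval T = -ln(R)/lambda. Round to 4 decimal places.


R_target = 0.9863
lambda = 0.0376
-ln(0.9863) = 0.0138
T = 0.0138 / 0.0376
T = 0.3669

0.3669


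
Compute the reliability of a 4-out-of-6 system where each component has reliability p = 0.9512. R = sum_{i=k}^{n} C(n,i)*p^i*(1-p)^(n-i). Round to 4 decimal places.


k = 4, n = 6, p = 0.9512
i=4: C(6,4)=15 * 0.9512^4 * 0.0488^2 = 0.0292
i=5: C(6,5)=6 * 0.9512^5 * 0.0488^1 = 0.228
i=6: C(6,6)=1 * 0.9512^6 * 0.0488^0 = 0.7407
R = sum of terms = 0.9979

0.9979


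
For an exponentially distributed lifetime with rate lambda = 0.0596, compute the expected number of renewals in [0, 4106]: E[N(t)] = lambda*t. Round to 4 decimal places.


lambda = 0.0596
t = 4106
E[N(t)] = lambda * t
E[N(t)] = 0.0596 * 4106
E[N(t)] = 244.7176

244.7176


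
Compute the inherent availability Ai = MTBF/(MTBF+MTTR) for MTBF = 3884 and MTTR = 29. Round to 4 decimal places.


MTBF = 3884
MTTR = 29
MTBF + MTTR = 3913
Ai = 3884 / 3913
Ai = 0.9926

0.9926


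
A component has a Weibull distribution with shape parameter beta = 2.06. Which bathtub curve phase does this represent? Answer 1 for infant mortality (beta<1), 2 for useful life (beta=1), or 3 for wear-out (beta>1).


beta = 2.06
Compare beta to 1:
beta < 1 => infant mortality (phase 1)
beta = 1 => useful life (phase 2)
beta > 1 => wear-out (phase 3)
Since beta = 2.06, this is wear-out (increasing failure rate)
Phase = 3

3


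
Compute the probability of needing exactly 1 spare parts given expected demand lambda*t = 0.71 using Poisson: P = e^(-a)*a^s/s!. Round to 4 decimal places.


a = 0.71, s = 1
e^(-a) = e^(-0.71) = 0.4916
a^s = 0.71^1 = 0.71
s! = 1
P = 0.4916 * 0.71 / 1
P = 0.3491

0.3491


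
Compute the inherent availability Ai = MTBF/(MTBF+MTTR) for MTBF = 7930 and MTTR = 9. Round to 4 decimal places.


MTBF = 7930
MTTR = 9
MTBF + MTTR = 7939
Ai = 7930 / 7939
Ai = 0.9989

0.9989


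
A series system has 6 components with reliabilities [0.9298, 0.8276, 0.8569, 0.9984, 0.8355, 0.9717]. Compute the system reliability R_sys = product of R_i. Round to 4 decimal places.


Components: [0.9298, 0.8276, 0.8569, 0.9984, 0.8355, 0.9717]
After component 1 (R=0.9298): product = 0.9298
After component 2 (R=0.8276): product = 0.7695
After component 3 (R=0.8569): product = 0.6594
After component 4 (R=0.9984): product = 0.6583
After component 5 (R=0.8355): product = 0.55
After component 6 (R=0.9717): product = 0.5345
R_sys = 0.5345

0.5345


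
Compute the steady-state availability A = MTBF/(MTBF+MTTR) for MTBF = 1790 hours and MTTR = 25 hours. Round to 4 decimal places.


MTBF = 1790
MTTR = 25
MTBF + MTTR = 1815
A = 1790 / 1815
A = 0.9862

0.9862


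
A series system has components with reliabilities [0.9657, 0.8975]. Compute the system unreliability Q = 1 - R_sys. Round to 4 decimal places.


Components: [0.9657, 0.8975]
After component 1: product = 0.9657
After component 2: product = 0.8667
R_sys = 0.8667
Q = 1 - 0.8667 = 0.1333

0.1333


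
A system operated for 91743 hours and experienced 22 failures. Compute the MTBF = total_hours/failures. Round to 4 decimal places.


total_hours = 91743
failures = 22
MTBF = 91743 / 22
MTBF = 4170.1364

4170.1364


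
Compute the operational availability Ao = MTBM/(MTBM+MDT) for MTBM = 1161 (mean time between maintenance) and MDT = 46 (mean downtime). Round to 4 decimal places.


MTBM = 1161
MDT = 46
MTBM + MDT = 1207
Ao = 1161 / 1207
Ao = 0.9619

0.9619


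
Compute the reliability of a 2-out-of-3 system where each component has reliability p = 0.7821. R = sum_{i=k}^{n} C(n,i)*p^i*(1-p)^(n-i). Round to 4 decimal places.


k = 2, n = 3, p = 0.7821
i=2: C(3,2)=3 * 0.7821^2 * 0.2179^1 = 0.3999
i=3: C(3,3)=1 * 0.7821^3 * 0.2179^0 = 0.4784
R = sum of terms = 0.8783

0.8783


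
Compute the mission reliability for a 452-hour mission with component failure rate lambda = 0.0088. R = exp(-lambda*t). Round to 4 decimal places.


lambda = 0.0088
mission_time = 452
lambda * t = 0.0088 * 452 = 3.9776
R = exp(-3.9776)
R = 0.0187

0.0187


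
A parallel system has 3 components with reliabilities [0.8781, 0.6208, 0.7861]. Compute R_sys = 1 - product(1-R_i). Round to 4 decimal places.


Components: [0.8781, 0.6208, 0.7861]
(1 - 0.8781) = 0.1219, running product = 0.1219
(1 - 0.6208) = 0.3792, running product = 0.0462
(1 - 0.7861) = 0.2139, running product = 0.0099
Product of (1-R_i) = 0.0099
R_sys = 1 - 0.0099 = 0.9901

0.9901


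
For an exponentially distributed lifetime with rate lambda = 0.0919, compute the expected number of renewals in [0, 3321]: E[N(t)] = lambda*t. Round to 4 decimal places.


lambda = 0.0919
t = 3321
E[N(t)] = lambda * t
E[N(t)] = 0.0919 * 3321
E[N(t)] = 305.1999

305.1999


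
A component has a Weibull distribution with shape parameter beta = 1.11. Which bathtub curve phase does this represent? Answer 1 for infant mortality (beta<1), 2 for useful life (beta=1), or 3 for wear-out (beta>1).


beta = 1.11
Compare beta to 1:
beta < 1 => infant mortality (phase 1)
beta = 1 => useful life (phase 2)
beta > 1 => wear-out (phase 3)
Since beta = 1.11, this is wear-out (increasing failure rate)
Phase = 3

3


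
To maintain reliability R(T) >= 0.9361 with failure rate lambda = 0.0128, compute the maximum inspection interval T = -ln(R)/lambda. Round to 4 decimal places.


R_target = 0.9361
lambda = 0.0128
-ln(0.9361) = 0.066
T = 0.066 / 0.0128
T = 5.1588

5.1588


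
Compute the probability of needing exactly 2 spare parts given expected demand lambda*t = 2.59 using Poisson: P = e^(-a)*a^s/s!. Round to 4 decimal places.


a = 2.59, s = 2
e^(-a) = e^(-2.59) = 0.075
a^s = 2.59^2 = 6.7081
s! = 2
P = 0.075 * 6.7081 / 2
P = 0.2516

0.2516
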